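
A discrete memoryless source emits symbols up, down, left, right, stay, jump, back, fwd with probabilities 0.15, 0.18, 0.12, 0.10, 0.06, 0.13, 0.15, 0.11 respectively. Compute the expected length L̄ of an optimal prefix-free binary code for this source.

2.98 bits/symbol

Repeatedly combine the two least-probable nodes; the expected code length is the sum of the merged weights.
merge 3/50 + 1/10 → 4/25
merge 11/100 + 3/25 → 23/100
merge 13/100 + 3/20 → 7/25
merge 3/20 + 4/25 → 31/100
merge 9/50 + 23/100 → 41/100
merge 7/25 + 31/100 → 59/100
merge 41/100 + 59/100 → 1
L = 4/25 + 23/100 + 7/25 + 31/100 + 41/100 + 59/100 + 1 = 149/50 = 2.98 bits/symbol.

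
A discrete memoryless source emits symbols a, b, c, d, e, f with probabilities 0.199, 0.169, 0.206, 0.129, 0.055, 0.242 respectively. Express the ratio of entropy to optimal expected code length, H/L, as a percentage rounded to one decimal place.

Entropy H = −Σ p log₂ p ≈ 2.4731 bits.
Huffman merges: 11/200+129/1000→23/125; 169/1000+23/125→353/1000; 199/1000+103/500→81/200; 121/500+353/1000→119/200; 81/200+119/200→1. L = 2537/1000 ≈ 2.5370.
Efficiency = H/L = 2.4731/2.5370 = 97.5%.

97.5%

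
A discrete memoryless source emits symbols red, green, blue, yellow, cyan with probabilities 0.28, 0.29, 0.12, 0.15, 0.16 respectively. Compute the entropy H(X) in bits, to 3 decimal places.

2.233 bits

H = −Σ pᵢ log₂ pᵢ.
−0.28·log₂(0.28) = 0.5142
−0.29·log₂(0.29) = 0.5179
−0.12·log₂(0.12) = 0.3671
−0.15·log₂(0.15) = 0.4105
−0.16·log₂(0.16) = 0.4230
Sum ≈ 2.2328 → 2.233 bits.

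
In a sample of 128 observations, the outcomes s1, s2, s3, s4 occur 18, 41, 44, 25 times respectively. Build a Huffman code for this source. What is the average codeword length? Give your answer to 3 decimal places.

1.992 bits/symbol

Probabilities are the counts divided by 128.
Repeatedly combine the two least-probable nodes; the expected code length is the sum of the merged weights.
merge 9/64 + 25/128 → 43/128
merge 41/128 + 43/128 → 21/32
merge 11/32 + 21/32 → 1
L = 43/128 + 21/32 + 1 = 255/128 ≈ 1.992 bits/symbol.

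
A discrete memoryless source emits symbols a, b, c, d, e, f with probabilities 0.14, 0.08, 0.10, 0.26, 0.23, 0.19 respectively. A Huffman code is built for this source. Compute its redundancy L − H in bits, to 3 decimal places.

0.031 bits

Entropy H = −Σ p log₂ p ≈ 2.4690 bits.
Huffman merges: 2/25+1/10→9/50; 7/50+9/50→8/25; 19/100+23/100→21/50; 13/50+8/25→29/50; 21/50+29/50→1. L = 5/2 ≈ 2.5000.
L − H = 2.5000 − 2.4690 = 0.031 bits.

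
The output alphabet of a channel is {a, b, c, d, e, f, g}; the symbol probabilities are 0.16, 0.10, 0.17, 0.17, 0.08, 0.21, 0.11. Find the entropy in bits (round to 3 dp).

H = −Σ pᵢ log₂ pᵢ.
−0.16·log₂(0.16) = 0.4230
−0.10·log₂(0.10) = 0.3322
−0.17·log₂(0.17) = 0.4346
−0.17·log₂(0.17) = 0.4346
−0.08·log₂(0.08) = 0.2915
−0.21·log₂(0.21) = 0.4728
−0.11·log₂(0.11) = 0.3503
Sum ≈ 2.7390 → 2.739 bits.

2.739 bits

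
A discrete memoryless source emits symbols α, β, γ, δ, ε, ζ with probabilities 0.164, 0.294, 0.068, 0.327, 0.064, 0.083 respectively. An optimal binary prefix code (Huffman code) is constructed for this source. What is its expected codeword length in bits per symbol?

Repeatedly combine the two least-probable nodes; the expected code length is the sum of the merged weights.
merge 8/125 + 17/250 → 33/250
merge 83/1000 + 33/250 → 43/200
merge 41/250 + 43/200 → 379/1000
merge 147/500 + 327/1000 → 621/1000
merge 379/1000 + 621/1000 → 1
L = 33/250 + 43/200 + 379/1000 + 621/1000 + 1 = 2347/1000 = 2.347 bits/symbol.

2.347 bits/symbol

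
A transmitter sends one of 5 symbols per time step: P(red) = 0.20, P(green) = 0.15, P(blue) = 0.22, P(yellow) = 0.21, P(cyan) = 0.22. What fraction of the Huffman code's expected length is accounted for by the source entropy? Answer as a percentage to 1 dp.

Entropy H = −Σ p log₂ p ≈ 2.3089 bits.
Huffman merges: 3/20+1/5→7/20; 21/100+11/50→43/100; 11/50+7/20→57/100; 43/100+57/100→1. L = 47/20 ≈ 2.3500.
Efficiency = H/L = 2.3089/2.3500 = 98.3%.

98.3%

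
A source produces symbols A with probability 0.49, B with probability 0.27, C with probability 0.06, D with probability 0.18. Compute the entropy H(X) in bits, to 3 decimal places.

1.703 bits

H = −Σ pᵢ log₂ pᵢ.
−0.49·log₂(0.49) = 0.5043
−0.27·log₂(0.27) = 0.5100
−0.06·log₂(0.06) = 0.2435
−0.18·log₂(0.18) = 0.4453
Sum ≈ 1.7031 → 1.703 bits.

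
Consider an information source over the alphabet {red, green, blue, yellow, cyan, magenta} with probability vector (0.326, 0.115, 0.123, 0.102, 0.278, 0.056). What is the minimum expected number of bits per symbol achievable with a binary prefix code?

2.396 bits/symbol

Repeatedly combine the two least-probable nodes; the expected code length is the sum of the merged weights.
merge 7/125 + 51/500 → 79/500
merge 23/200 + 123/1000 → 119/500
merge 79/500 + 119/500 → 99/250
merge 139/500 + 163/500 → 151/250
merge 99/250 + 151/250 → 1
L = 79/500 + 119/500 + 99/250 + 151/250 + 1 = 599/250 = 2.396 bits/symbol.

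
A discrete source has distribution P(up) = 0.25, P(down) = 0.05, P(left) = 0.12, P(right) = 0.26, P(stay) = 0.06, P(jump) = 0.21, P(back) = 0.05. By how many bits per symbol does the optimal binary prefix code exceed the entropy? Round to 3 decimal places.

Entropy H = −Σ p log₂ p ≈ 2.5209 bits.
Huffman merges: 1/20+1/20→1/10; 3/50+1/10→4/25; 3/25+4/25→7/25; 21/100+1/4→23/50; 13/50+7/25→27/50; 23/50+27/50→1. L = 127/50 ≈ 2.5400.
L − H = 2.5400 − 2.5209 = 0.019 bits.

0.019 bits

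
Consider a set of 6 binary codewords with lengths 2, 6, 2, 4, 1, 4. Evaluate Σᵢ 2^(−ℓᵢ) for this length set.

1.140625

With common denominator 2^6 = 64: Σ 2^(−ℓᵢ) = 16/64 + 1/64 + 16/64 + 4/64 + 32/64 + 4/64 = 73/64 = 1.140625.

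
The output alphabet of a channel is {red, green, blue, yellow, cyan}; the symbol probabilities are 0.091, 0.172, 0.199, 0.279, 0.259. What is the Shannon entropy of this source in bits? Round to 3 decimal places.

H = −Σ pᵢ log₂ pᵢ.
−0.091·log₂(0.091) = 0.3147
−0.172·log₂(0.172) = 0.4368
−0.199·log₂(0.199) = 0.4635
−0.279·log₂(0.279) = 0.5138
−0.259·log₂(0.259) = 0.5048
Sum ≈ 2.2336 → 2.234 bits.

2.234 bits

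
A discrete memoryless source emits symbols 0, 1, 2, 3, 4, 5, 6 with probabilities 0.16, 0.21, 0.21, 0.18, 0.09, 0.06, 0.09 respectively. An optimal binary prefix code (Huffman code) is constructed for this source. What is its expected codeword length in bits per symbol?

Repeatedly combine the two least-probable nodes; the expected code length is the sum of the merged weights.
merge 3/50 + 9/100 → 3/20
merge 9/100 + 3/20 → 6/25
merge 4/25 + 9/50 → 17/50
merge 21/100 + 21/100 → 21/50
merge 6/25 + 17/50 → 29/50
merge 21/50 + 29/50 → 1
L = 3/20 + 6/25 + 17/50 + 21/50 + 29/50 + 1 = 273/100 = 2.73 bits/symbol.

2.73 bits/symbol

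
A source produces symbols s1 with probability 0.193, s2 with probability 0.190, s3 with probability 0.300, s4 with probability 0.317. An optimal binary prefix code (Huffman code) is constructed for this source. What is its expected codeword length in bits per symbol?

2 bits/symbol

Repeatedly combine the two least-probable nodes; the expected code length is the sum of the merged weights.
merge 19/100 + 193/1000 → 383/1000
merge 3/10 + 317/1000 → 617/1000
merge 383/1000 + 617/1000 → 1
L = 383/1000 + 617/1000 + 1 = 2 bits/symbol.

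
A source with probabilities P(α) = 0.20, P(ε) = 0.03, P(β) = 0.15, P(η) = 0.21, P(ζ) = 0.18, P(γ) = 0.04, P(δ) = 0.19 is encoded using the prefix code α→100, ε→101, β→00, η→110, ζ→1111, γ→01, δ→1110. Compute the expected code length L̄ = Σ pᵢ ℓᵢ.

3.18 bits/symbol

L̄ = Σ pᵢ·ℓᵢ = 0.20·3 + 0.03·3 + 0.15·2 + 0.21·3 + 0.18·4 + 0.04·2 + 0.19·4 = 3.18 bits/symbol.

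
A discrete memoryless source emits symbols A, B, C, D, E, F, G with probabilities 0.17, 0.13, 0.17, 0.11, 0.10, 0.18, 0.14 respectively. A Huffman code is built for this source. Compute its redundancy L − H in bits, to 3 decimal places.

Entropy H = −Σ p log₂ p ≈ 2.7767 bits.
Huffman merges: 1/10+11/100→21/100; 13/100+7/50→27/100; 17/100+17/100→17/50; 9/50+21/100→39/100; 27/100+17/50→61/100; 39/100+61/100→1. L = 141/50 ≈ 2.8200.
L − H = 2.8200 − 2.7767 = 0.043 bits.

0.043 bits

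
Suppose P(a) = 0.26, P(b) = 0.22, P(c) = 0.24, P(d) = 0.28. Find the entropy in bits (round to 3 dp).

1.994 bits

H = −Σ pᵢ log₂ pᵢ.
−0.26·log₂(0.26) = 0.5053
−0.22·log₂(0.22) = 0.4806
−0.24·log₂(0.24) = 0.4941
−0.28·log₂(0.28) = 0.5142
Sum ≈ 1.9942 → 1.994 bits.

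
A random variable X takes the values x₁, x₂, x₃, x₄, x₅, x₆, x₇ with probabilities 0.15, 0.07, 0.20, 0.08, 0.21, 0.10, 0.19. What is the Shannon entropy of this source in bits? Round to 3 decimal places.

2.695 bits

H = −Σ pᵢ log₂ pᵢ.
−0.15·log₂(0.15) = 0.4105
−0.07·log₂(0.07) = 0.2686
−0.20·log₂(0.20) = 0.4644
−0.08·log₂(0.08) = 0.2915
−0.21·log₂(0.21) = 0.4728
−0.10·log₂(0.10) = 0.3322
−0.19·log₂(0.19) = 0.4552
Sum ≈ 2.6952 → 2.695 bits.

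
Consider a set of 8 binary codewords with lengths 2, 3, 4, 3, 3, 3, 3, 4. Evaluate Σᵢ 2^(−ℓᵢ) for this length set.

With common denominator 2^4 = 16: Σ 2^(−ℓᵢ) = 4/16 + 2/16 + 1/16 + 2/16 + 2/16 + 2/16 + 2/16 + 1/16 = 16/16 = 1.

1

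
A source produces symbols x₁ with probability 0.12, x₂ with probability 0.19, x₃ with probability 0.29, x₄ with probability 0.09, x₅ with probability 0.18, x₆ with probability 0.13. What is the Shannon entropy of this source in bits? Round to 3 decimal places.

2.481 bits

H = −Σ pᵢ log₂ pᵢ.
−0.12·log₂(0.12) = 0.3671
−0.19·log₂(0.19) = 0.4552
−0.29·log₂(0.29) = 0.5179
−0.09·log₂(0.09) = 0.3127
−0.18·log₂(0.18) = 0.4453
−0.13·log₂(0.13) = 0.3826
Sum ≈ 2.4808 → 2.481 bits.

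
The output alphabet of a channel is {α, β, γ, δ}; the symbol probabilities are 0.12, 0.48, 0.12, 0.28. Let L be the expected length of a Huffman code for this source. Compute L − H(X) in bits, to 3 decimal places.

Entropy H = −Σ p log₂ p ≈ 1.7566 bits.
Huffman merges: 3/25+3/25→6/25; 6/25+7/25→13/25; 12/25+13/25→1. L = 44/25 ≈ 1.7600.
L − H = 1.7600 − 1.7566 = 0.003 bits.

0.003 bits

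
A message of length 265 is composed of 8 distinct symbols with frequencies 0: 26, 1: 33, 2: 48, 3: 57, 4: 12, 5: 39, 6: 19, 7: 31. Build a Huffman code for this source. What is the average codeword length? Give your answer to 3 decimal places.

Probabilities are the counts divided by 265.
Repeatedly combine the two least-probable nodes; the expected code length is the sum of the merged weights.
merge 12/265 + 19/265 → 31/265
merge 26/265 + 31/265 → 57/265
merge 31/265 + 33/265 → 64/265
merge 39/265 + 48/265 → 87/265
merge 57/265 + 57/265 → 114/265
merge 64/265 + 87/265 → 151/265
merge 114/265 + 151/265 → 1
L = 31/265 + 57/265 + 64/265 + 87/265 + 114/265 + 151/265 + 1 = 769/265 ≈ 2.902 bits/symbol.

2.902 bits/symbol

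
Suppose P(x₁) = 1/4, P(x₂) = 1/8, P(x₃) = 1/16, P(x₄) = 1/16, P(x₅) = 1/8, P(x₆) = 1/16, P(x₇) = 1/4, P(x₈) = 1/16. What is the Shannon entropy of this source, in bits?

2.75 bits

Each probability is a power of 1/2, so log₂(1/p) is an integer.
H = Σ p·log₂(1/p) = 1/4·2 + 1/8·3 + 1/16·4 + 1/16·4 + 1/8·3 + 1/16·4 + 1/4·2 + 1/16·4 = 2.75 bits.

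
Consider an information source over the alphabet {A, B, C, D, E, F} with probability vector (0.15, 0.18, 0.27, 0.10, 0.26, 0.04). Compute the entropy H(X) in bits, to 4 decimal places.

2.3891 bits

H = −Σ pᵢ log₂ pᵢ.
−0.15·log₂(0.15) = 0.4105
−0.18·log₂(0.18) = 0.4453
−0.27·log₂(0.27) = 0.5100
−0.10·log₂(0.10) = 0.3322
−0.26·log₂(0.26) = 0.5053
−0.04·log₂(0.04) = 0.1858
Sum ≈ 2.3891 → 2.3891 bits.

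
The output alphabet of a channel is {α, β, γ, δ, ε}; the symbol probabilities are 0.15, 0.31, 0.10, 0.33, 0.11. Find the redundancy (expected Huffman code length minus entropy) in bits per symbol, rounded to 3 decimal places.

Entropy H = −Σ p log₂ p ≈ 2.1446 bits.
Huffman merges: 1/10+11/100→21/100; 3/20+21/100→9/25; 31/100+33/100→16/25; 9/25+16/25→1. L = 221/100 ≈ 2.2100.
L − H = 2.2100 − 2.1446 = 0.065 bits.

0.065 bits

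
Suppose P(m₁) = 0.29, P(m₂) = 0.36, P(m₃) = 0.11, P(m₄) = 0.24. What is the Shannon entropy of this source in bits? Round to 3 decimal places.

H = −Σ pᵢ log₂ pᵢ.
−0.29·log₂(0.29) = 0.5179
−0.36·log₂(0.36) = 0.5306
−0.11·log₂(0.11) = 0.3503
−0.24·log₂(0.24) = 0.4941
Sum ≈ 1.8929 → 1.893 bits.

1.893 bits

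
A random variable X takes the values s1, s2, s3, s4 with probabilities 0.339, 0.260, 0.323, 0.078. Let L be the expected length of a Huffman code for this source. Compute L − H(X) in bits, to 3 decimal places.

0.151 bits

Entropy H = −Σ p log₂ p ≈ 1.8480 bits.
Huffman merges: 39/500+13/50→169/500; 323/1000+169/500→661/1000; 339/1000+661/1000→1. L = 1999/1000 ≈ 1.9990.
L − H = 1.9990 − 1.8480 = 0.151 bits.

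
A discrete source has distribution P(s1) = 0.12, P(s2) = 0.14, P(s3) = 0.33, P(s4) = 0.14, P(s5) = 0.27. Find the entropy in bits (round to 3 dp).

H = −Σ pᵢ log₂ pᵢ.
−0.12·log₂(0.12) = 0.3671
−0.14·log₂(0.14) = 0.3971
−0.33·log₂(0.33) = 0.5278
−0.14·log₂(0.14) = 0.3971
−0.27·log₂(0.27) = 0.5100
Sum ≈ 2.1991 → 2.199 bits.

2.199 bits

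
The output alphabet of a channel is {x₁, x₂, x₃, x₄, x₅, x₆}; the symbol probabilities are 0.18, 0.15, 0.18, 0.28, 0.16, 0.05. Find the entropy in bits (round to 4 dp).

2.4545 bits

H = −Σ pᵢ log₂ pᵢ.
−0.18·log₂(0.18) = 0.4453
−0.15·log₂(0.15) = 0.4105
−0.18·log₂(0.18) = 0.4453
−0.28·log₂(0.28) = 0.5142
−0.16·log₂(0.16) = 0.4230
−0.05·log₂(0.05) = 0.2161
Sum ≈ 2.4545 → 2.4545 bits.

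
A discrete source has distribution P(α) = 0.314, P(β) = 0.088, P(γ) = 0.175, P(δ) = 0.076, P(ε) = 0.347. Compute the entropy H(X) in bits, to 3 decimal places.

2.086 bits

H = −Σ pᵢ log₂ pᵢ.
−0.314·log₂(0.314) = 0.5247
−0.088·log₂(0.088) = 0.3086
−0.175·log₂(0.175) = 0.4401
−0.076·log₂(0.076) = 0.2826
−0.347·log₂(0.347) = 0.5299
Sum ≈ 2.0858 → 2.086 bits.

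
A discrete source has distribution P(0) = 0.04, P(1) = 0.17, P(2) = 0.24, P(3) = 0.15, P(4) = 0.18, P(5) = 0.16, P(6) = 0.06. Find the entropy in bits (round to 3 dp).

H = −Σ pᵢ log₂ pᵢ.
−0.04·log₂(0.04) = 0.1858
−0.17·log₂(0.17) = 0.4346
−0.24·log₂(0.24) = 0.4941
−0.15·log₂(0.15) = 0.4105
−0.18·log₂(0.18) = 0.4453
−0.16·log₂(0.16) = 0.4230
−0.06·log₂(0.06) = 0.2435
Sum ≈ 2.6369 → 2.637 bits.

2.637 bits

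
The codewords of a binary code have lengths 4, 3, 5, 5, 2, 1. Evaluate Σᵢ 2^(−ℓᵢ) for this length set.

With common denominator 2^5 = 32: Σ 2^(−ℓᵢ) = 2/32 + 4/32 + 1/32 + 1/32 + 8/32 + 16/32 = 32/32 = 1.

1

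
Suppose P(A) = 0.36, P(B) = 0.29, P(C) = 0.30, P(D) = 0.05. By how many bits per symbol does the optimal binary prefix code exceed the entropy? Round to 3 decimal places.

Entropy H = −Σ p log₂ p ≈ 1.7857 bits.
Huffman merges: 1/20+29/100→17/50; 3/10+17/50→16/25; 9/25+16/25→1. L = 99/50 ≈ 1.9800.
L − H = 1.9800 − 1.7857 = 0.194 bits.

0.194 bits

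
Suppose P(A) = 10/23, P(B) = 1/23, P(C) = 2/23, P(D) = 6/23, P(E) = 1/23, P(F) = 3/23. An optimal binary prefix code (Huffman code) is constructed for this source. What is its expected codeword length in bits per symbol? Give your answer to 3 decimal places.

2.130 bits/symbol

Repeatedly combine the two least-probable nodes; the expected code length is the sum of the merged weights.
merge 1/23 + 1/23 → 2/23
merge 2/23 + 2/23 → 4/23
merge 3/23 + 4/23 → 7/23
merge 6/23 + 7/23 → 13/23
merge 10/23 + 13/23 → 1
L = 2/23 + 4/23 + 7/23 + 13/23 + 1 = 49/23 ≈ 2.130 bits/symbol.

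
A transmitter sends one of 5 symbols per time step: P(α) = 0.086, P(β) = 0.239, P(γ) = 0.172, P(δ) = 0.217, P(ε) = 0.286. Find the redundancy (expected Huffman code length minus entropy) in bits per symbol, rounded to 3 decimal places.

0.028 bits

Entropy H = −Σ p log₂ p ≈ 2.2295 bits.
Huffman merges: 43/500+43/250→129/500; 217/1000+239/1000→57/125; 129/500+143/500→68/125; 57/125+68/125→1. L = 1129/500 ≈ 2.2580.
L − H = 2.2580 − 2.2295 = 0.028 bits.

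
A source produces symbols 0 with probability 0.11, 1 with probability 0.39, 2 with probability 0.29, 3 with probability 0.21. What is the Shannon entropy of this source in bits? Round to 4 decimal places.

1.8708 bits

H = −Σ pᵢ log₂ pᵢ.
−0.11·log₂(0.11) = 0.3503
−0.39·log₂(0.39) = 0.5298
−0.29·log₂(0.29) = 0.5179
−0.21·log₂(0.21) = 0.4728
Sum ≈ 1.8708 → 1.8708 bits.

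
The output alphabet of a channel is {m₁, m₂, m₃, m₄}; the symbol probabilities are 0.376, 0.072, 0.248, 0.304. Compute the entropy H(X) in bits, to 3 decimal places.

H = −Σ pᵢ log₂ pᵢ.
−0.376·log₂(0.376) = 0.5306
−0.072·log₂(0.072) = 0.2733
−0.248·log₂(0.248) = 0.4989
−0.304·log₂(0.304) = 0.5222
Sum ≈ 1.8250 → 1.825 bits.

1.825 bits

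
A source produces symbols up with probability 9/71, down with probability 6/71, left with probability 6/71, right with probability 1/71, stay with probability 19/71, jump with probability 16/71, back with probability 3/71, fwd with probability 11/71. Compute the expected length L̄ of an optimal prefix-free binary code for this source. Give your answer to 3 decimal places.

2.704 bits/symbol

Repeatedly combine the two least-probable nodes; the expected code length is the sum of the merged weights.
merge 1/71 + 3/71 → 4/71
merge 4/71 + 6/71 → 10/71
merge 6/71 + 9/71 → 15/71
merge 10/71 + 11/71 → 21/71
merge 15/71 + 16/71 → 31/71
merge 19/71 + 21/71 → 40/71
merge 31/71 + 40/71 → 1
L = 4/71 + 10/71 + 15/71 + 21/71 + 31/71 + 40/71 + 1 = 192/71 ≈ 2.704 bits/symbol.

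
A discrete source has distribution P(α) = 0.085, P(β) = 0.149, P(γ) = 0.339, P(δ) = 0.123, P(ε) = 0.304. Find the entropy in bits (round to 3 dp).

H = −Σ pᵢ log₂ pᵢ.
−0.085·log₂(0.085) = 0.3023
−0.149·log₂(0.149) = 0.4092
−0.339·log₂(0.339) = 0.5291
−0.123·log₂(0.123) = 0.3719
−0.304·log₂(0.304) = 0.5222
Sum ≈ 2.1347 → 2.135 bits.

2.135 bits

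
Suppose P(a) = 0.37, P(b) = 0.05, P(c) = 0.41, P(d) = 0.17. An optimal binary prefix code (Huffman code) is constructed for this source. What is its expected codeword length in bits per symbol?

1.81 bits/symbol

Repeatedly combine the two least-probable nodes; the expected code length is the sum of the merged weights.
merge 1/20 + 17/100 → 11/50
merge 11/50 + 37/100 → 59/100
merge 41/100 + 59/100 → 1
L = 11/50 + 59/100 + 1 = 181/100 = 1.81 bits/symbol.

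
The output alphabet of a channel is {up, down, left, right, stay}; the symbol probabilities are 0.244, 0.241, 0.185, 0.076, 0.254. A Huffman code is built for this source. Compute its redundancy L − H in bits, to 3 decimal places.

0.035 bits

Entropy H = −Σ p log₂ p ≈ 2.2264 bits.
Huffman merges: 19/250+37/200→261/1000; 241/1000+61/250→97/200; 127/500+261/1000→103/200; 97/200+103/200→1. L = 2261/1000 ≈ 2.2610.
L − H = 2.2610 − 2.2264 = 0.035 bits.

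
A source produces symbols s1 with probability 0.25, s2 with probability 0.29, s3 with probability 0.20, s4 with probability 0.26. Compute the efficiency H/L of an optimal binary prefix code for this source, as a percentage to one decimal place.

99.4%

Entropy H = −Σ p log₂ p ≈ 1.9876 bits.
Huffman merges: 1/5+1/4→9/20; 13/50+29/100→11/20; 9/20+11/20→1. L = 2 ≈ 2.0000.
Efficiency = H/L = 1.9876/2.0000 = 99.4%.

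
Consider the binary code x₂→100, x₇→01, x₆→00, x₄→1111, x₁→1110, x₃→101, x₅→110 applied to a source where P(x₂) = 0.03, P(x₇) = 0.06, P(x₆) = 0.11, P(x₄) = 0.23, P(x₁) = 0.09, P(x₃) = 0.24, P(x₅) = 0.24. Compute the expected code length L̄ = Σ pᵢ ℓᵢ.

3.15 bits/symbol

L̄ = Σ pᵢ·ℓᵢ = 0.03·3 + 0.06·2 + 0.11·2 + 0.23·4 + 0.09·4 + 0.24·3 + 0.24·3 = 3.15 bits/symbol.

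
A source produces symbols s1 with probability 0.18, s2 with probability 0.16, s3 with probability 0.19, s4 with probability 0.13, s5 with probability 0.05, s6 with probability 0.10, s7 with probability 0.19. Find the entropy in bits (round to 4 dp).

2.7097 bits

H = −Σ pᵢ log₂ pᵢ.
−0.18·log₂(0.18) = 0.4453
−0.16·log₂(0.16) = 0.4230
−0.19·log₂(0.19) = 0.4552
−0.13·log₂(0.13) = 0.3826
−0.05·log₂(0.05) = 0.2161
−0.10·log₂(0.10) = 0.3322
−0.19·log₂(0.19) = 0.4552
Sum ≈ 2.7097 → 2.7097 bits.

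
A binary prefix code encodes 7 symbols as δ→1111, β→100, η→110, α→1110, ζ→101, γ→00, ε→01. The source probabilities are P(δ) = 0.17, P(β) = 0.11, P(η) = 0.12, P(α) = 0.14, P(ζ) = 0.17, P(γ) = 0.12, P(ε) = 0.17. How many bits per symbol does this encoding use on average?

3.02 bits/symbol

L̄ = Σ pᵢ·ℓᵢ = 0.17·4 + 0.11·3 + 0.12·3 + 0.14·4 + 0.17·3 + 0.12·2 + 0.17·2 = 3.02 bits/symbol.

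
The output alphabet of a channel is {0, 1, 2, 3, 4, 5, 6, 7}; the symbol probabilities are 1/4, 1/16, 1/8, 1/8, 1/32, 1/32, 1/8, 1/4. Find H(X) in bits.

Each probability is a power of 1/2, so log₂(1/p) is an integer.
H = Σ p·log₂(1/p) = 1/4·2 + 1/16·4 + 1/8·3 + 1/8·3 + 1/32·5 + 1/32·5 + 1/8·3 + 1/4·2 = 2.6875 bits.

2.6875 bits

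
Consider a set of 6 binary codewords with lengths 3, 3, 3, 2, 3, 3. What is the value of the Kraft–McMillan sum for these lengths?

With common denominator 2^3 = 8: Σ 2^(−ℓᵢ) = 1/8 + 1/8 + 1/8 + 2/8 + 1/8 + 1/8 = 7/8 = 0.875.

0.875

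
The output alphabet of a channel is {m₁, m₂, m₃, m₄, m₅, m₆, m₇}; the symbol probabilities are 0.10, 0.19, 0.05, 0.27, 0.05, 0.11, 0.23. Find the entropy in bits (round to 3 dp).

H = −Σ pᵢ log₂ pᵢ.
−0.10·log₂(0.10) = 0.3322
−0.19·log₂(0.19) = 0.4552
−0.05·log₂(0.05) = 0.2161
−0.27·log₂(0.27) = 0.5100
−0.05·log₂(0.05) = 0.2161
−0.11·log₂(0.11) = 0.3503
−0.23·log₂(0.23) = 0.4877
Sum ≈ 2.5676 → 2.568 bits.

2.568 bits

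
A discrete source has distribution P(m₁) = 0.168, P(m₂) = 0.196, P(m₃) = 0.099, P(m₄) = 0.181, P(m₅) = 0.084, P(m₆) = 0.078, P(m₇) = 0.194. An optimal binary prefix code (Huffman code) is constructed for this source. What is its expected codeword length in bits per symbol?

Repeatedly combine the two least-probable nodes; the expected code length is the sum of the merged weights.
merge 39/500 + 21/250 → 81/500
merge 99/1000 + 81/500 → 261/1000
merge 21/125 + 181/1000 → 349/1000
merge 97/500 + 49/250 → 39/100
merge 261/1000 + 349/1000 → 61/100
merge 39/100 + 61/100 → 1
L = 81/500 + 261/1000 + 349/1000 + 39/100 + 61/100 + 1 = 693/250 = 2.772 bits/symbol.

2.772 bits/symbol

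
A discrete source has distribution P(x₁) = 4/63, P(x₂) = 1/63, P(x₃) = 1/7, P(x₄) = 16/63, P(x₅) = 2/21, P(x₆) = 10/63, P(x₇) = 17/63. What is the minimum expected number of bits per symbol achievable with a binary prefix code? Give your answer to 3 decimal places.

2.556 bits/symbol

Repeatedly combine the two least-probable nodes; the expected code length is the sum of the merged weights.
merge 1/63 + 4/63 → 5/63
merge 5/63 + 2/21 → 11/63
merge 1/7 + 10/63 → 19/63
merge 11/63 + 16/63 → 3/7
merge 17/63 + 19/63 → 4/7
merge 3/7 + 4/7 → 1
L = 5/63 + 11/63 + 19/63 + 3/7 + 4/7 + 1 = 23/9 ≈ 2.556 bits/symbol.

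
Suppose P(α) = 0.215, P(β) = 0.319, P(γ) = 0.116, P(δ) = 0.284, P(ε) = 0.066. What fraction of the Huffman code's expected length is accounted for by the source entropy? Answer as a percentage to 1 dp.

98.0%

Entropy H = −Σ p log₂ p ≈ 2.1377 bits.
Huffman merges: 33/500+29/250→91/500; 91/500+43/200→397/1000; 71/250+319/1000→603/1000; 397/1000+603/1000→1. L = 1091/500 ≈ 2.1820.
Efficiency = H/L = 2.1377/2.1820 = 98.0%.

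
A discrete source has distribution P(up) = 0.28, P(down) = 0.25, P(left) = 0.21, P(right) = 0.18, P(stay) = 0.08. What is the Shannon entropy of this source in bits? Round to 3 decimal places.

2.224 bits

H = −Σ pᵢ log₂ pᵢ.
−0.28·log₂(0.28) = 0.5142
−0.25·log₂(0.25) = 0.5000
−0.21·log₂(0.21) = 0.4728
−0.18·log₂(0.18) = 0.4453
−0.08·log₂(0.08) = 0.2915
Sum ≈ 2.2239 → 2.224 bits.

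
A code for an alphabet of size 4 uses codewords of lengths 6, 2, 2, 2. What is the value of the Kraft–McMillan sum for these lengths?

0.765625

With common denominator 2^6 = 64: Σ 2^(−ℓᵢ) = 1/64 + 16/64 + 16/64 + 16/64 = 49/64 = 0.765625.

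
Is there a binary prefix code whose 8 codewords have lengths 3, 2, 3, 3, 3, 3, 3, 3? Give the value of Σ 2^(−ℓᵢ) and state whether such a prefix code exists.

1.125; no

With common denominator 2^3 = 8: Σ 2^(−ℓᵢ) = 1/8 + 2/8 + 1/8 + 1/8 + 1/8 + 1/8 + 1/8 + 1/8 = 9/8 = 1.125.
Kraft's inequality requires Σ ≤ 1; here Σ = 1.125 > 1, so no such prefix code exists.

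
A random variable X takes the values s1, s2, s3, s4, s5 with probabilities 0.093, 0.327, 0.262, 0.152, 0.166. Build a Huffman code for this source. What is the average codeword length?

2.245 bits/symbol

Repeatedly combine the two least-probable nodes; the expected code length is the sum of the merged weights.
merge 93/1000 + 19/125 → 49/200
merge 83/500 + 49/200 → 411/1000
merge 131/500 + 327/1000 → 589/1000
merge 411/1000 + 589/1000 → 1
L = 49/200 + 411/1000 + 589/1000 + 1 = 449/200 = 2.245 bits/symbol.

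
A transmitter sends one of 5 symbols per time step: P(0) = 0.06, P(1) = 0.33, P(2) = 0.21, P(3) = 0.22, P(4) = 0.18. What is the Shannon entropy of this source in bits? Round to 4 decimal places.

2.1701 bits

H = −Σ pᵢ log₂ pᵢ.
−0.06·log₂(0.06) = 0.2435
−0.33·log₂(0.33) = 0.5278
−0.21·log₂(0.21) = 0.4728
−0.22·log₂(0.22) = 0.4806
−0.18·log₂(0.18) = 0.4453
Sum ≈ 2.1701 → 2.1701 bits.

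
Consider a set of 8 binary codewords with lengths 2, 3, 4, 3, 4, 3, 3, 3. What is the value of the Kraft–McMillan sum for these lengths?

With common denominator 2^4 = 16: Σ 2^(−ℓᵢ) = 4/16 + 2/16 + 1/16 + 2/16 + 1/16 + 2/16 + 2/16 + 2/16 = 16/16 = 1.

1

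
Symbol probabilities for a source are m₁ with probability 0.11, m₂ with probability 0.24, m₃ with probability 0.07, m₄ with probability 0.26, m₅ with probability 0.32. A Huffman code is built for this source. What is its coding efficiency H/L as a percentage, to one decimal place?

98.4%

Entropy H = −Σ p log₂ p ≈ 2.1443 bits.
Huffman merges: 7/100+11/100→9/50; 9/50+6/25→21/50; 13/50+8/25→29/50; 21/50+29/50→1. L = 109/50 ≈ 2.1800.
Efficiency = H/L = 2.1443/2.1800 = 98.4%.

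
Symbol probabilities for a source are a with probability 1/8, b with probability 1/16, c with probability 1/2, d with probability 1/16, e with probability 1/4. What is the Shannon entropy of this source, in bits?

1.875 bits

Each probability is a power of 1/2, so log₂(1/p) is an integer.
H = Σ p·log₂(1/p) = 1/8·3 + 1/16·4 + 1/2·1 + 1/16·4 + 1/4·2 = 1.875 bits.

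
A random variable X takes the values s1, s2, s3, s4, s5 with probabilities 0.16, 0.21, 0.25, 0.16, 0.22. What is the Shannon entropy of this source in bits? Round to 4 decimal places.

2.2994 bits

H = −Σ pᵢ log₂ pᵢ.
−0.16·log₂(0.16) = 0.4230
−0.21·log₂(0.21) = 0.4728
−0.25·log₂(0.25) = 0.5000
−0.16·log₂(0.16) = 0.4230
−0.22·log₂(0.22) = 0.4806
Sum ≈ 2.2994 → 2.2994 bits.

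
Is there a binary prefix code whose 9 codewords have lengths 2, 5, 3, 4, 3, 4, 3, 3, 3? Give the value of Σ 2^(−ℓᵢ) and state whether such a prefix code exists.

With common denominator 2^5 = 32: Σ 2^(−ℓᵢ) = 8/32 + 1/32 + 4/32 + 2/32 + 4/32 + 2/32 + 4/32 + 4/32 + 4/32 = 33/32 = 1.03125.
Kraft's inequality requires Σ ≤ 1; here Σ = 1.03125 > 1, so no such prefix code exists.

1.03125; no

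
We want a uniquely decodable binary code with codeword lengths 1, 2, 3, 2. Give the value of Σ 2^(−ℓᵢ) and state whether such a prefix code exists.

With common denominator 2^3 = 8: Σ 2^(−ℓᵢ) = 4/8 + 2/8 + 1/8 + 2/8 = 9/8 = 1.125.
Kraft's inequality requires Σ ≤ 1; here Σ = 1.125 > 1, so no such prefix code exists.

1.125; no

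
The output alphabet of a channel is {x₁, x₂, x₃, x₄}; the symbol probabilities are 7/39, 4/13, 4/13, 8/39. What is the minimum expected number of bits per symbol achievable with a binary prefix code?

Repeatedly combine the two least-probable nodes; the expected code length is the sum of the merged weights.
merge 7/39 + 8/39 → 5/13
merge 4/13 + 4/13 → 8/13
merge 5/13 + 8/13 → 1
L = 5/13 + 8/13 + 1 = 2 bits/symbol.

2 bits/symbol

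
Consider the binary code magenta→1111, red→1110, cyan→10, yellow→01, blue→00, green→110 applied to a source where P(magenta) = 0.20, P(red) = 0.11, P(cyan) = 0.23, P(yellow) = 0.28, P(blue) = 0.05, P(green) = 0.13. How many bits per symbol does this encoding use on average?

L̄ = Σ pᵢ·ℓᵢ = 0.20·4 + 0.11·4 + 0.23·2 + 0.28·2 + 0.05·2 + 0.13·3 = 2.75 bits/symbol.

2.75 bits/symbol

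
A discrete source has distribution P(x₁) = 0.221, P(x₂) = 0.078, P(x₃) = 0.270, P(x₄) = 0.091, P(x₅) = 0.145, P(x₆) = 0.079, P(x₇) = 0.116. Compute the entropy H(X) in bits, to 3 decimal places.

2.647 bits

H = −Σ pᵢ log₂ pᵢ.
−0.221·log₂(0.221) = 0.4813
−0.078·log₂(0.078) = 0.2871
−0.270·log₂(0.270) = 0.5100
−0.091·log₂(0.091) = 0.3147
−0.145·log₂(0.145) = 0.4040
−0.079·log₂(0.079) = 0.2893
−0.116·log₂(0.116) = 0.3605
Sum ≈ 2.6468 → 2.647 bits.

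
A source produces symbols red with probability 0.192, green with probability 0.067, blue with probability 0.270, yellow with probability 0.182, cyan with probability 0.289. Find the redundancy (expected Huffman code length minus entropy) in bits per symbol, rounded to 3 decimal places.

Entropy H = −Σ p log₂ p ≈ 2.1933 bits.
Huffman merges: 67/1000+91/500→249/1000; 24/125+249/1000→441/1000; 27/100+289/1000→559/1000; 441/1000+559/1000→1. L = 2249/1000 ≈ 2.2490.
L − H = 2.2490 − 2.1933 = 0.056 bits.

0.056 bits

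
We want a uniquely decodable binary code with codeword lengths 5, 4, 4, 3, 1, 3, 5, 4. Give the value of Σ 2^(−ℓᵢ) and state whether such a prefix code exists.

1; yes

With common denominator 2^5 = 32: Σ 2^(−ℓᵢ) = 1/32 + 2/32 + 2/32 + 4/32 + 16/32 + 4/32 + 1/32 + 2/32 = 32/32 = 1.
Kraft's inequality requires Σ ≤ 1; here Σ = 1 ≤ 1, so such a prefix code exists.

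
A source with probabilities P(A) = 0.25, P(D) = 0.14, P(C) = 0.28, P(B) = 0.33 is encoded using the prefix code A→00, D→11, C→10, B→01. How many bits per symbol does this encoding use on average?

L̄ = Σ pᵢ·ℓᵢ = 0.25·2 + 0.14·2 + 0.28·2 + 0.33·2 = 2 bits/symbol.

2 bits/symbol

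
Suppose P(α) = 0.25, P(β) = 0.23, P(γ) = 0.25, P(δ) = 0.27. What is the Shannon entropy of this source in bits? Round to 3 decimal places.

1.998 bits

H = −Σ pᵢ log₂ pᵢ.
−0.25·log₂(0.25) = 0.5000
−0.23·log₂(0.23) = 0.4877
−0.25·log₂(0.25) = 0.5000
−0.27·log₂(0.27) = 0.5100
Sum ≈ 1.9977 → 1.998 bits.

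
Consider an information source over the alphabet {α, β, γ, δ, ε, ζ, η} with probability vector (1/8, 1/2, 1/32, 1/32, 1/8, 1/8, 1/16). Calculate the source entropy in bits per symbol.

2.1875 bits

Each probability is a power of 1/2, so log₂(1/p) is an integer.
H = Σ p·log₂(1/p) = 1/8·3 + 1/2·1 + 1/32·5 + 1/32·5 + 1/8·3 + 1/8·3 + 1/16·4 = 2.1875 bits.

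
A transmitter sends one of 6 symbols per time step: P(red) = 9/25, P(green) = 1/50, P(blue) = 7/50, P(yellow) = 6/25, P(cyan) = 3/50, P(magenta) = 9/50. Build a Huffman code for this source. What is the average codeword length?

Repeatedly combine the two least-probable nodes; the expected code length is the sum of the merged weights.
merge 1/50 + 3/50 → 2/25
merge 2/25 + 7/50 → 11/50
merge 9/50 + 11/50 → 2/5
merge 6/25 + 9/25 → 3/5
merge 2/5 + 3/5 → 1
L = 2/25 + 11/50 + 2/5 + 3/5 + 1 = 23/10 = 2.3 bits/symbol.

2.3 bits/symbol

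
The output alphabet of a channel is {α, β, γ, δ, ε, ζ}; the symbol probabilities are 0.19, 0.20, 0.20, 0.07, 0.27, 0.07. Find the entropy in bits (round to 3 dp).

H = −Σ pᵢ log₂ pᵢ.
−0.19·log₂(0.19) = 0.4552
−0.20·log₂(0.20) = 0.4644
−0.20·log₂(0.20) = 0.4644
−0.07·log₂(0.07) = 0.2686
−0.27·log₂(0.27) = 0.5100
−0.07·log₂(0.07) = 0.2686
Sum ≈ 2.4311 → 2.431 bits.

2.431 bits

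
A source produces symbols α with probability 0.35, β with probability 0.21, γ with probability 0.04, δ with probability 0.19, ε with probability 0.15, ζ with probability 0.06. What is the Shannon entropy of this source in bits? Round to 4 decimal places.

H = −Σ pᵢ log₂ pᵢ.
−0.35·log₂(0.35) = 0.5301
−0.21·log₂(0.21) = 0.4728
−0.04·log₂(0.04) = 0.1858
−0.19·log₂(0.19) = 0.4552
−0.15·log₂(0.15) = 0.4105
−0.06·log₂(0.06) = 0.2435
Sum ≈ 2.2980 → 2.2980 bits.

2.2980 bits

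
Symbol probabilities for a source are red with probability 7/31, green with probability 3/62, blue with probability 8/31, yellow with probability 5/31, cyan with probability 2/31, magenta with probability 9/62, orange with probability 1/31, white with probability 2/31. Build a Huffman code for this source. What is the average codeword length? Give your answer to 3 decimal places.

Repeatedly combine the two least-probable nodes; the expected code length is the sum of the merged weights.
merge 1/31 + 3/62 → 5/62
merge 2/31 + 2/31 → 4/31
merge 5/62 + 4/31 → 13/62
merge 9/62 + 5/31 → 19/62
merge 13/62 + 7/31 → 27/62
merge 8/31 + 19/62 → 35/62
merge 27/62 + 35/62 → 1
L = 5/62 + 4/31 + 13/62 + 19/62 + 27/62 + 35/62 + 1 = 169/62 ≈ 2.726 bits/symbol.

2.726 bits/symbol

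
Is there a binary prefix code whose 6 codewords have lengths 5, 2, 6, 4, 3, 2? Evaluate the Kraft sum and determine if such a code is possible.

With common denominator 2^6 = 64: Σ 2^(−ℓᵢ) = 2/64 + 16/64 + 1/64 + 4/64 + 8/64 + 16/64 = 47/64 = 0.734375.
Kraft's inequality requires Σ ≤ 1; here Σ = 0.734375 ≤ 1, so such a prefix code exists.

0.734375; yes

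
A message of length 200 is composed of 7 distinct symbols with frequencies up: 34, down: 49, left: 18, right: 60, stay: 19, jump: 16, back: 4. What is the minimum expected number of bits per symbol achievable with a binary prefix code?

2.555 bits/symbol

Probabilities are the counts divided by 200.
Repeatedly combine the two least-probable nodes; the expected code length is the sum of the merged weights.
merge 1/50 + 2/25 → 1/10
merge 9/100 + 19/200 → 37/200
merge 1/10 + 17/100 → 27/100
merge 37/200 + 49/200 → 43/100
merge 27/100 + 3/10 → 57/100
merge 43/100 + 57/100 → 1
L = 1/10 + 37/200 + 27/100 + 43/100 + 57/100 + 1 = 511/200 = 2.555 bits/symbol.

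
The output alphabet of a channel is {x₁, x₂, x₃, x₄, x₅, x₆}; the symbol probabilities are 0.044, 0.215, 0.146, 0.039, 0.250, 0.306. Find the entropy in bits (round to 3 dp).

H = −Σ pᵢ log₂ pᵢ.
−0.044·log₂(0.044) = 0.1983
−0.215·log₂(0.215) = 0.4768
−0.146·log₂(0.146) = 0.4053
−0.039·log₂(0.039) = 0.1825
−0.250·log₂(0.250) = 0.5000
−0.306·log₂(0.306) = 0.5228
Sum ≈ 2.2857 → 2.286 bits.

2.286 bits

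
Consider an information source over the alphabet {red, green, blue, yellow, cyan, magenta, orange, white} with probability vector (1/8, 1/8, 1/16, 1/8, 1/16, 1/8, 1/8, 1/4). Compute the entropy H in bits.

2.875 bits

Each probability is a power of 1/2, so log₂(1/p) is an integer.
H = Σ p·log₂(1/p) = 1/8·3 + 1/8·3 + 1/16·4 + 1/8·3 + 1/16·4 + 1/8·3 + 1/8·3 + 1/4·2 = 2.875 bits.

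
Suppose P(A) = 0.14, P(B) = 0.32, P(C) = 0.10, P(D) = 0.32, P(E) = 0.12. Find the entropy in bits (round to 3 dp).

2.148 bits

H = −Σ pᵢ log₂ pᵢ.
−0.14·log₂(0.14) = 0.3971
−0.32·log₂(0.32) = 0.5260
−0.10·log₂(0.10) = 0.3322
−0.32·log₂(0.32) = 0.5260
−0.12·log₂(0.12) = 0.3671
Sum ≈ 2.1484 → 2.148 bits.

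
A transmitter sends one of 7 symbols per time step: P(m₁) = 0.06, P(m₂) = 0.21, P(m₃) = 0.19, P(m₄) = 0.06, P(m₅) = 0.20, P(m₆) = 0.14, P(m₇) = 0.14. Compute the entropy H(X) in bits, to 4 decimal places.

2.6737 bits

H = −Σ pᵢ log₂ pᵢ.
−0.06·log₂(0.06) = 0.2435
−0.21·log₂(0.21) = 0.4728
−0.19·log₂(0.19) = 0.4552
−0.06·log₂(0.06) = 0.2435
−0.20·log₂(0.20) = 0.4644
−0.14·log₂(0.14) = 0.3971
−0.14·log₂(0.14) = 0.3971
Sum ≈ 2.6737 → 2.6737 bits.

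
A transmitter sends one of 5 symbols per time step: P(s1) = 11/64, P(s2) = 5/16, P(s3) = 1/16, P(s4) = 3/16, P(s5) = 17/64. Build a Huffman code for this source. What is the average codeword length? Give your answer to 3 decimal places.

2.234 bits/symbol

Repeatedly combine the two least-probable nodes; the expected code length is the sum of the merged weights.
merge 1/16 + 11/64 → 15/64
merge 3/16 + 15/64 → 27/64
merge 17/64 + 5/16 → 37/64
merge 27/64 + 37/64 → 1
L = 15/64 + 27/64 + 37/64 + 1 = 143/64 ≈ 2.234 bits/symbol.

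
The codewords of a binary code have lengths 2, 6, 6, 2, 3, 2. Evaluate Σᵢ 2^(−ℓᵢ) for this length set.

0.90625

With common denominator 2^6 = 64: Σ 2^(−ℓᵢ) = 16/64 + 1/64 + 1/64 + 16/64 + 8/64 + 16/64 = 58/64 = 0.90625.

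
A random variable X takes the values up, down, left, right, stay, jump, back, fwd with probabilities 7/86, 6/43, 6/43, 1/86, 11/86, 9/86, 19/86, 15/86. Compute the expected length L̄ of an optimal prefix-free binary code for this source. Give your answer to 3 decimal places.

2.872 bits/symbol

Repeatedly combine the two least-probable nodes; the expected code length is the sum of the merged weights.
merge 1/86 + 7/86 → 4/43
merge 4/43 + 9/86 → 17/86
merge 11/86 + 6/43 → 23/86
merge 6/43 + 15/86 → 27/86
merge 17/86 + 19/86 → 18/43
merge 23/86 + 27/86 → 25/43
merge 18/43 + 25/43 → 1
L = 4/43 + 17/86 + 23/86 + 27/86 + 18/43 + 25/43 + 1 = 247/86 ≈ 2.872 bits/symbol.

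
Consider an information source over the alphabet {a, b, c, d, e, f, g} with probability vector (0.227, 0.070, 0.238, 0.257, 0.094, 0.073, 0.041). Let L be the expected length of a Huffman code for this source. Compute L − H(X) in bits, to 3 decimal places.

0.020 bits

Entropy H = −Σ p log₂ p ≈ 2.5360 bits.
Huffman merges: 41/1000+7/100→111/1000; 73/1000+47/500→167/1000; 111/1000+167/1000→139/500; 227/1000+119/500→93/200; 257/1000+139/500→107/200; 93/200+107/200→1. L = 639/250 ≈ 2.5560.
L − H = 2.5560 − 2.5360 = 0.020 bits.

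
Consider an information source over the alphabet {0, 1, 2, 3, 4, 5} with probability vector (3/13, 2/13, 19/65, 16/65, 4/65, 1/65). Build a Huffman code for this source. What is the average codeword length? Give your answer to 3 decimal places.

2.308 bits/symbol

Repeatedly combine the two least-probable nodes; the expected code length is the sum of the merged weights.
merge 1/65 + 4/65 → 1/13
merge 1/13 + 2/13 → 3/13
merge 3/13 + 3/13 → 6/13
merge 16/65 + 19/65 → 7/13
merge 6/13 + 7/13 → 1
L = 1/13 + 3/13 + 6/13 + 7/13 + 1 = 30/13 ≈ 2.308 bits/symbol.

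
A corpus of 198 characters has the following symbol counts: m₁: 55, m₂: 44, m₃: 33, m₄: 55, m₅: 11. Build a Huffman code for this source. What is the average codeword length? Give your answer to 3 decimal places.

Probabilities are the counts divided by 198.
Repeatedly combine the two least-probable nodes; the expected code length is the sum of the merged weights.
merge 1/18 + 1/6 → 2/9
merge 2/9 + 2/9 → 4/9
merge 5/18 + 5/18 → 5/9
merge 4/9 + 5/9 → 1
L = 2/9 + 4/9 + 5/9 + 1 = 20/9 ≈ 2.222 bits/symbol.

2.222 bits/symbol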